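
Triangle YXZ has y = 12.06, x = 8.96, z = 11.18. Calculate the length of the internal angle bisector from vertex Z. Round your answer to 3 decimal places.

8.803

By the law of cosines, cos Z = (y² + x² − z²) / (2·y·x) ≈ 0.46611, so ∠Z ≈ 1.0859 rad.
The bisector from Z has length 2·y·x·cos(∠Z/2)/(y+x) ≈ 8.8028.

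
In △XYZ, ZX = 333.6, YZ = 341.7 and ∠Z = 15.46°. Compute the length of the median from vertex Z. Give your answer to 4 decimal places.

By the law of cosines, XY² = YZ² + ZX² − 2·YZ·ZX·cos Z = 8314.7, so XY ≈ 91.185.
Median from Z: ½√(2·YZ² + 2·ZX² − XY²) ≈ 334.58.

m_Z ≈ 334.5822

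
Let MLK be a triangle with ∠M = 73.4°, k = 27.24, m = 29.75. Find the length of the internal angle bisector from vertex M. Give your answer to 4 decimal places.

t_M ≈ 19.5413

Law of sines: sin K = k·sin M/m ≈ 0.87747.
Since m ≥ k, only the acute value applies: ∠K ≈ 61.34°.
Then ∠L = 180° − ∠M − ∠K ≈ 45.26°.
Law of sines gives l = m·sin L/sin M ≈ 22.051.
The bisector from M has length 2·l·k·cos(∠M/2)/(l+k) ≈ 19.541.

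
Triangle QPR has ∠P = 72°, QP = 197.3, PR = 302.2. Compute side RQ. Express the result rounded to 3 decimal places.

305.618

By the law of cosines, RQ² = QP² + PR² − 2·QP·PR·cos P = 93402, so RQ ≈ 305.62.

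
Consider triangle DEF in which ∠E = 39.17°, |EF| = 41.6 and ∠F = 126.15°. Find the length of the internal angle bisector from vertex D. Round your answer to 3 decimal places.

115.400

The third angle is ∠D = 180° − ∠E − ∠F = 14.68°.
Law of sines: |FD| = |EF|·sin E/sin D ≈ 103.68.
Law of sines: |DE| = |EF|·sin F/sin D ≈ 132.55.
The bisector from D has length 2·|FD|·|DE|·cos(∠D/2)/(|FD|+|DE|) ≈ 115.4.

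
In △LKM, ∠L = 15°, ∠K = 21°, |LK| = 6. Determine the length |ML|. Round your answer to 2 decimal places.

3.66

The third angle is ∠M = 180° − ∠L − ∠K = 144.00°.
Law of sines: |ML| = |LK|·sin K/sin M ≈ 3.6582.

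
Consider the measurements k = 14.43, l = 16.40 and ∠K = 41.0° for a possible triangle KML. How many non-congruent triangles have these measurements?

2

l·sin K = 16.40·sin(41.0°) ≈ 10.76.
Since l sin K < k < l (10.76 < 14.43 < 16.40), two triangles exist.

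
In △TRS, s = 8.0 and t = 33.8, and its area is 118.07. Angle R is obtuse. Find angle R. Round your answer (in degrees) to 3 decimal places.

From area = ½·s·t·sin R, we get sin R = 2·area/(s·t) ≈ 0.87330.
Taking the obtuse solution, ∠R ≈ 119.16°.

∠R ≈ 119.156°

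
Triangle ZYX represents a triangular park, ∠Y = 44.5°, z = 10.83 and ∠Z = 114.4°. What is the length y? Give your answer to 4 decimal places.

The third angle is ∠X = 180° − ∠Z − ∠Y = 21.10°.
Law of sines: y = z·sin Y/sin Z ≈ 8.3353.

8.3353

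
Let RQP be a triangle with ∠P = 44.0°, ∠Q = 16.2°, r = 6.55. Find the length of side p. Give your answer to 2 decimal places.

5.24

The third angle is ∠R = 180° − ∠Q − ∠P = 119.80°.
Law of sines: p = r·sin P/sin R ≈ 5.2434.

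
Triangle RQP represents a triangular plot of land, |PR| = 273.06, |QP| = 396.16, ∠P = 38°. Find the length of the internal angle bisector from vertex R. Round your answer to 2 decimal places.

By the law of cosines, |RQ|² = |QP|² + |PR|² − 2·|QP|·|PR|·cos P = 61018, so |RQ| ≈ 247.02.
Law of cosines again: cos R = (|PR|² + |RQ|² − |QP|²)/(2·|PR|·|RQ|) ≈ -0.15836, so ∠R ≈ 99.11°.
The bisector from R has length 2·|PR|·|RQ|·cos(∠R/2)/(|PR|+|RQ|) ≈ 168.27.

t_R ≈ 168.27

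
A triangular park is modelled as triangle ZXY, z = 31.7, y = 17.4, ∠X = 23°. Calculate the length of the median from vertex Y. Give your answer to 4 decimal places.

m_Y ≈ 23.9342

By the law of cosines, x² = y² + z² − 2·y·z·cos X = 292.19, so x ≈ 17.093.
Median from Y: ½√(2·z² + 2·x² − y²) ≈ 23.934.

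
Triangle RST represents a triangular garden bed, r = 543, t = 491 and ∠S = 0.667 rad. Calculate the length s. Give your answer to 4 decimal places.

By the law of cosines, s² = t² + r² − 2·t·r·cos S = 1.1698e+05, so s ≈ 342.03.

342.0298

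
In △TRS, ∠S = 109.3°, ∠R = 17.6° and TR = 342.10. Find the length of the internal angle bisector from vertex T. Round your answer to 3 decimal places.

The third angle is ∠T = 180° − ∠R − ∠S = 53.10°.
Law of sines: RS = TR·sin T/sin S ≈ 289.86.
Law of sines: ST = TR·sin R/sin S ≈ 109.6.
The bisector from T has length 2·ST·TR·cos(∠T/2)/(ST+TR) ≈ 148.51.

t_T ≈ 148.507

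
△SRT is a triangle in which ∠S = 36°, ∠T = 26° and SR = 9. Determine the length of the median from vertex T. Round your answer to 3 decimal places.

The third angle is ∠R = 180° − ∠T − ∠S = 118.00°.
Law of sines: RT = SR·sin S/sin T ≈ 12.068.
Law of sines: TS = SR·sin R/sin T ≈ 18.127.
Median from T: ½√(2·RT² + 2·TS² − SR²) ≈ 14.726.

14.726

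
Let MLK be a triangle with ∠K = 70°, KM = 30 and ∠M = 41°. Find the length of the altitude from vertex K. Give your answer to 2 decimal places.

The third angle is ∠L = 180° − ∠K − ∠M = 69.00°.
Law of sines: LK = KM·sin M/sin L ≈ 21.082.
Law of sines: ML = KM·sin K/sin L ≈ 30.196.
Area = ½·KM·LK·sin K ≈ 297.16.
The altitude from K has length 2·area/ML ≈ 19.682.

19.68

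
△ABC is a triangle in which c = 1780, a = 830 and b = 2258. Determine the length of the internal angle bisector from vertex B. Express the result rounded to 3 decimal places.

By the law of cosines, cos B = (c² + a² − b²) / (2·c·a) ≈ -0.42008, so ∠B ≈ 114.84°.
The bisector from B has length 2·c·a·cos(∠B/2)/(c+a) ≈ 609.61.

609.614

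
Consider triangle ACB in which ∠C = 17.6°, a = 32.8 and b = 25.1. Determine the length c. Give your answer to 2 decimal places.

By the law of cosines, c² = b² + a² − 2·b·a·cos C = 136.36, so c ≈ 11.678.

11.68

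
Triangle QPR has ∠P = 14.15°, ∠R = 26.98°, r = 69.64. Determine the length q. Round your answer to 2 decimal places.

The third angle is ∠Q = 180° − ∠P − ∠R = 138.87°.
Law of sines: q = r·sin Q/sin R ≈ 100.97.

100.97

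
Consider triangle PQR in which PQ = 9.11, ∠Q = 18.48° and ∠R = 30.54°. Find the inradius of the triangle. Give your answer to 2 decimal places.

The third angle is ∠P = 180° − ∠Q − ∠R = 130.98°.
Law of sines: QR = PQ·sin P/sin R ≈ 13.535.
Law of sines: RP = PQ·sin Q/sin R ≈ 5.6827.
Area = ½·PQ·QR·sin Q ≈ 19.542.
Semiperimeter s = (13.535+5.6827+9.11)/2 = 14.164.
Inradius = area/s = 19.542/14.164 ≈ 1.3797.

r ≈ 1.38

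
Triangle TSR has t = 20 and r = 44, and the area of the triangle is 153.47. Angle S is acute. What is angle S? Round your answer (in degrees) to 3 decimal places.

From area = ½·r·t·sin S, we get sin S = 2·area/(r·t) ≈ 0.34880.
Taking the acute solution, ∠S ≈ 20.41°.

∠S ≈ 20.414°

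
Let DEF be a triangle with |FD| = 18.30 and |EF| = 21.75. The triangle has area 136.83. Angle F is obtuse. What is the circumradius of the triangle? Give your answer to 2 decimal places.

R ≈ 27.07

From area = ½·|EF|·|FD|·sin F, we get sin F = 2·area/(|EF|·|FD|) ≈ 0.68754.
Taking the obtuse solution, ∠F ≈ 136.56°.
Law of cosines then gives |DE| ≈ 37.229.
Circumradius = |DE|/(2 sin F) ≈ 27.074.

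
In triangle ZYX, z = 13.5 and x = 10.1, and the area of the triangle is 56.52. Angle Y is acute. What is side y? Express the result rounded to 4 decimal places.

11.4791

From area = ½·x·z·sin Y, we get sin Y = 2·area/(x·z) ≈ 0.82904.
Taking the acute solution, ∠Y ≈ 56.00°.
Law of cosines then gives y ≈ 11.479.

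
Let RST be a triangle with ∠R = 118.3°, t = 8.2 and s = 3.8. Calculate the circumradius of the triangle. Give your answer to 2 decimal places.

By the law of cosines, r² = s² + t² − 2·s·t·cos R = 111.23, so r ≈ 10.546.
Area = ½·s·t·sin R ≈ 13.718.
Circumradius = r/(2 sin R) ≈ 5.989.

5.99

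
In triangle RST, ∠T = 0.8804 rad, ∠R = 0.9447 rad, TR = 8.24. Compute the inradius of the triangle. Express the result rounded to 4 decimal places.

2.0195

The third angle is ∠S = π − ∠T − ∠R = 1.3165 rad.
Law of sines: ST = TR·sin R/sin S ≈ 6.8989.
Law of sines: RS = TR·sin T/sin S ≈ 6.5641.
Area = ½·TR·ST·sin T ≈ 21.914.
Semiperimeter s = (6.8989+8.24+6.5641)/2 = 10.852.
Inradius = area/s = 21.914/10.852 ≈ 2.0195.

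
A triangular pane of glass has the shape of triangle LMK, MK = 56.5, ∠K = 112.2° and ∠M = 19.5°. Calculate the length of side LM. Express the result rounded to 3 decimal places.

The third angle is ∠L = 180° − ∠M − ∠K = 48.30°.
Law of sines: LM = MK·sin K/sin L ≈ 70.063.

70.063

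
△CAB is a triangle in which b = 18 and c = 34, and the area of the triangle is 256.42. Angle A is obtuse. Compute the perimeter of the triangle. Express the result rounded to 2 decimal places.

From area = ½·b·c·sin A, we get sin A = 2·area/(b·c) ≈ 0.83797.
Taking the obtuse solution, ∠A ≈ 123.07°.
Law of cosines then gives a ≈ 46.346.
Perimeter = 34 + 46.346 + 18 = 98.346.

perimeter ≈ 98.35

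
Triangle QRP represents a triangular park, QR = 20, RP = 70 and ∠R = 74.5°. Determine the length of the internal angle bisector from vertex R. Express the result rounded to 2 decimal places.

By the law of cosines, PQ² = QR² + RP² − 2·QR·RP·cos R = 4551.7, so PQ ≈ 67.467.
The bisector from R has length 2·QR·RP·cos(∠R/2)/(QR+RP) ≈ 24.765.

t_R ≈ 24.76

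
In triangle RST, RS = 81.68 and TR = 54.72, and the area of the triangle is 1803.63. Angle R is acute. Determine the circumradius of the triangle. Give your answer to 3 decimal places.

From area = ½·TR·RS·sin R, we get sin R = 2·area/(TR·RS) ≈ 0.80708.
Taking the acute solution, ∠R ≈ 0.939 rad.
Law of cosines then gives ST ≈ 66.241.
Circumradius = ST/(2 sin R) ≈ 41.038.

41.038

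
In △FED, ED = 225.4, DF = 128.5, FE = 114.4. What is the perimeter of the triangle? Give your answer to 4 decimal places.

Perimeter = 225.4 + 128.5 + 114.4 = 468.3.

perimeter ≈ 468.3000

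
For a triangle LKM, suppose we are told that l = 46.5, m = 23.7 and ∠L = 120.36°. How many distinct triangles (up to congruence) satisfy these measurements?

1

m·sin L = 23.7·sin(120.36°) ≈ 20.45.
Since ∠L is not acute, a triangle exists only if l > m; here l > m, so there is exactly one triangle.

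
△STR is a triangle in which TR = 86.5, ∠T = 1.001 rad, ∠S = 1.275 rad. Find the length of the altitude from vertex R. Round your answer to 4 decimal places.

h_R ≈ 72.8339

The third angle is ∠R = π − ∠S − ∠T = 0.866 rad.
Law of sines: RS = TR·sin T/sin S ≈ 76.141.
Law of sines: ST = TR·sin R/sin S ≈ 68.858.
Area = ½·TR·RS·sin R ≈ 2507.6.
The altitude from R has length 2·area/ST ≈ 72.834.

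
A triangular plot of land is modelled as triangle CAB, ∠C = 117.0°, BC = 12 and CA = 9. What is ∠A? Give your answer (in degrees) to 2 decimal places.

36.50

By the law of cosines, AB² = BC² + CA² − 2·BC·CA·cos C = 323.06, so AB ≈ 17.974.
Law of cosines again: cos A = (CA² + AB² − BC²)/(2·CA·AB) ≈ 0.80382, so ∠A ≈ 36.50°.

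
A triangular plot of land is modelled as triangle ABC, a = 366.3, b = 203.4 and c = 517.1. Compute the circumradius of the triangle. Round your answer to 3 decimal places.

By the law of cosines, cos A = (b² + c² − a²) / (2·b·c) ≈ 0.82996, so ∠A ≈ 33.90°.
Circumradius = a/(2 sin A) ≈ 328.33.

R ≈ 328.334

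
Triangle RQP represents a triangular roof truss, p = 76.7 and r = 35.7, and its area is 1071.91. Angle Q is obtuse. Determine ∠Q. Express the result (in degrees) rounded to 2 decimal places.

From area = ½·p·r·sin Q, we get sin Q = 2·area/(p·r) ≈ 0.78293.
Taking the obtuse solution, ∠Q ≈ 128.47°.

128.47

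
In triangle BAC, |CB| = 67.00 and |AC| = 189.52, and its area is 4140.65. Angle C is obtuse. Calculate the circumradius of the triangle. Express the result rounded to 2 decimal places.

187.26

From area = ½·|AC|·|CB|·sin C, we get sin C = 2·area/(|AC|·|CB|) ≈ 0.65218.
Taking the obtuse solution, ∠C ≈ 139.29°.
Law of cosines then gives |BA| ≈ 244.25.
Circumradius = |BA|/(2 sin C) ≈ 187.26.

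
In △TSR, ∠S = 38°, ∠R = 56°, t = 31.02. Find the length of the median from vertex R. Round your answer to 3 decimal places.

The third angle is ∠T = 180° − ∠S − ∠R = 86.00°.
Law of sines: s = t·sin S/sin T ≈ 19.144.
Law of sines: r = t·sin R/sin T ≈ 25.78.
Median from R: ½√(2·t² + 2·s² − r²) ≈ 22.321.

22.321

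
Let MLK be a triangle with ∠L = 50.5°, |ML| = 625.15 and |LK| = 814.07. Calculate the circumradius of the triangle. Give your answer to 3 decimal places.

By the law of cosines, |KM|² = |ML|² + |LK|² − 2·|ML|·|LK|·cos L = 4.061e+05, so |KM| ≈ 637.26.
Area = ½·|ML|·|LK|·sin L ≈ 1.9635e+05.
Circumradius = |KM|/(2 sin L) ≈ 412.93.

R ≈ 412.935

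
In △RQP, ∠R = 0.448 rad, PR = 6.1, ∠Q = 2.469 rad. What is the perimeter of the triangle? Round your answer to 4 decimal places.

perimeter ≈ 12.5217

The third angle is ∠P = π − ∠R − ∠Q = 0.225 rad.
Law of sines: QP = PR·sin R/sin Q ≈ 4.2411.
Law of sines: RQ = PR·sin P/sin Q ≈ 2.1806.
Semiperimeter s = (4.2411+6.1+2.1806)/2 = 6.2609.
Perimeter = 4.2411 + 6.1 + 2.1806 = 12.522.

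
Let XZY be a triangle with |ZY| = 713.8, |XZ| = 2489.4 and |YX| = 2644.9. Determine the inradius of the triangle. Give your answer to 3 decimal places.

Semiperimeter s = (713.8 + 2644.9 + 2489.4)/2 = 2924.1.
Heron's formula: area = √(2924.1·2210.2·279.15·434.65) ≈ 8.8553e+05.
Inradius = area/s = 8.8553e+05/2924.1 ≈ 302.84.

r ≈ 302.843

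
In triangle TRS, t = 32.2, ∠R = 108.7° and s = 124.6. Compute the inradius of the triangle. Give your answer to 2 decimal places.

12.88

By the law of cosines, r² = s² + t² − 2·s·t·cos R = 19135, so r ≈ 138.33.
Area = ½·s·t·sin R ≈ 1900.2.
Semiperimeter p = (32.2+138.33+124.6)/2 = 147.56.
Inradius = area/p = 1900.2/147.56 ≈ 12.877.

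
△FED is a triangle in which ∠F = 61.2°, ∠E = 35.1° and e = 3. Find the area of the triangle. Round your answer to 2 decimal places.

area ≈ 6.82

The third angle is ∠D = 180° − ∠F − ∠E = 83.70°.
Law of sines: f = e·sin F/sin E ≈ 4.572.
Law of sines: d = e·sin D/sin E ≈ 5.1858.
Area = ½·e·f·sin D ≈ 6.8166.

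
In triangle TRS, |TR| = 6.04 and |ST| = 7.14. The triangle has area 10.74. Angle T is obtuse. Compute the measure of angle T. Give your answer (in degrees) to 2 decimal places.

From area = ½·|ST|·|TR|·sin T, we get sin T = 2·area/(|ST|·|TR|) ≈ 0.49808.
Taking the obtuse solution, ∠T ≈ 150.13°.

150.13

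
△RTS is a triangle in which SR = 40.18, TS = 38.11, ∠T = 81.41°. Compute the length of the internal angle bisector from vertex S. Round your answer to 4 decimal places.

Law of sines: sin R = TS·sin T/SR ≈ 0.93784.
Since SR ≥ TS, only the acute value applies: ∠R ≈ 69.69°.
Then ∠S = 180° − ∠T − ∠R ≈ 28.90°.
Law of sines gives RT = SR·sin S/sin T ≈ 19.637.
The bisector from S has length 2·TS·SR·cos(∠S/2)/(TS+SR) ≈ 37.88.

37.8804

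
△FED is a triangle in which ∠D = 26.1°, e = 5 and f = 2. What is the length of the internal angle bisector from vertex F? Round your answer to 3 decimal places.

By the law of cosines, d² = f² + e² − 2·f·e·cos D = 11.039, so d ≈ 3.3226.
Law of cosines again: cos F = (e² + d² − f²)/(2·e·d) ≈ 0.96430, so ∠F ≈ 15.36°.
The bisector from F has length 2·e·d·cos(∠F/2)/(e+d) ≈ 3.9564.

t_F ≈ 3.956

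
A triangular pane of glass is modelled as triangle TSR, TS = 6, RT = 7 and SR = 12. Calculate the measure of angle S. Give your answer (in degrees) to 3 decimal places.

By the law of cosines, cos S = (TS² + SR² − RT²) / (2·TS·SR) ≈ 0.90972, so ∠S ≈ 24.53°.

∠S ≈ 24.533°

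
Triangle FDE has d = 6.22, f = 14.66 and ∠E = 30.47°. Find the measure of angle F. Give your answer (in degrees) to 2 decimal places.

By the law of cosines, e² = f² + d² − 2·f·d·cos E = 96.42, so e ≈ 9.8194.
Law of cosines again: cos F = (d² + e² − f²)/(2·d·e) ≈ -0.65334, so ∠F ≈ 130.79°.

∠F ≈ 130.79°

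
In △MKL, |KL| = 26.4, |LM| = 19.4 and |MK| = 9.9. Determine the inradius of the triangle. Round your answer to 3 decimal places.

Semiperimeter s = (26.4 + 19.4 + 9.9)/2 = 27.85.
Heron's formula: area = √(27.85·1.45·8.45·17.95) ≈ 78.263.
Inradius = area/s = 78.263/27.85 ≈ 2.8102.

2.810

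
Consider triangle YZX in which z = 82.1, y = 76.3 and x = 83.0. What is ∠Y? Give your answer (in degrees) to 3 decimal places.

By the law of cosines, cos Y = (z² + x² − y²) / (2·z·x) ≈ 0.57289, so ∠Y ≈ 55.05°.

∠Y ≈ 55.048°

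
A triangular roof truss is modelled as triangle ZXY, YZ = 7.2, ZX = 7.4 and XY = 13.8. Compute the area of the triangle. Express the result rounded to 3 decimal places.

Semiperimeter s = (13.8 + 7.2 + 7.4)/2 = 14.2.
Heron's formula: area = √(14.2·0.4·7·6.8) ≈ 16.443.

16.443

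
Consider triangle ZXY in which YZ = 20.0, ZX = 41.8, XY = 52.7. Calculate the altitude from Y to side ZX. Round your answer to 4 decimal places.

h_Y ≈ 18.5257

Semiperimeter s = (52.7 + 20 + 41.8)/2 = 57.25.
Heron's formula: area = √(57.25·4.55·37.25·15.45) ≈ 387.19.
The altitude from Y has length 2·area/ZX ≈ 18.526.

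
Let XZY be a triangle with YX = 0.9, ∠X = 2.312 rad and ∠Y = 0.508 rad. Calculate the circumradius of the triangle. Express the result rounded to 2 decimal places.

1.42

The third angle is ∠Z = π − ∠Y − ∠X = 0.322 rad.
Law of sines: ZY = YX·sin X/sin Z ≈ 2.1004.
Law of sines: XZ = YX·sin Y/sin Z ≈ 1.3851.
Circumradius = YX/(2 sin Z) ≈ 1.4237.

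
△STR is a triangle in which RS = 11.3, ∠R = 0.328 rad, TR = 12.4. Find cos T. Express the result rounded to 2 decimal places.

0.42

By the law of cosines, ST² = TR² + RS² − 2·TR·RS·cos R = 16.15, so ST ≈ 4.0187.
Law of cosines again: cos T = (ST² + TR² − RS²)/(2·ST·TR) ≈ 0.42362, so ∠T ≈ 1.133 rad.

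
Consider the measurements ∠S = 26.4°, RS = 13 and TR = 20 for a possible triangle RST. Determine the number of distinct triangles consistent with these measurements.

1

RS·sin S = 13·sin(26.4°) ≈ 5.78.
Since TR ≥ RS, exactly one triangle exists.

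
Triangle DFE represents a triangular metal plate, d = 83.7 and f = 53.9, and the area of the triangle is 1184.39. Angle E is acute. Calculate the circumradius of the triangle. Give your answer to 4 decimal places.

From area = ½·d·f·sin E, we get sin E = 2·area/(d·f) ≈ 0.52506.
Taking the acute solution, ∠E ≈ 0.553 rad.
Law of cosines then gives e ≈ 47.243.
Circumradius = e/(2 sin E) ≈ 44.988.

44.9877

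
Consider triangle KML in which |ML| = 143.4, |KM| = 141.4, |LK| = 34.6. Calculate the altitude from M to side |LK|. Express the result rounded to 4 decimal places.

141.1089

Semiperimeter s = (143.4 + 34.6 + 141.4)/2 = 159.7.
Heron's formula: area = √(159.7·16.3·125.1·18.3) ≈ 2441.2.
The altitude from M has length 2·area/|LK| ≈ 141.11.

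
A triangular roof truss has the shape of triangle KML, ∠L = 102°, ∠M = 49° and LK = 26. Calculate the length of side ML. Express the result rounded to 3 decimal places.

16.702

The third angle is ∠K = 180° − ∠M − ∠L = 29.00°.
Law of sines: ML = LK·sin K/sin M ≈ 16.702.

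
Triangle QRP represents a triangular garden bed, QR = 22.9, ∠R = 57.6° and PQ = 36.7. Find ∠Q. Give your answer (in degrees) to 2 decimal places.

∠Q ≈ 90.61°

Law of sines: sin P = QR·sin R/PQ ≈ 0.52684.
Since PQ ≥ QR, only the acute value applies: ∠P ≈ 31.79°.
Then ∠Q = 180° − ∠R − ∠P ≈ 90.61°.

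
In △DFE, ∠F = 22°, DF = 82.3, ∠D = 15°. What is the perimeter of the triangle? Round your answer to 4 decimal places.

perimeter ≈ 168.9228

The third angle is ∠E = 180° − ∠D − ∠F = 143.00°.
Law of sines: FE = DF·sin D/sin E ≈ 35.394.
Law of sines: ED = DF·sin F/sin E ≈ 51.229.
Semiperimeter s = (35.394+51.229+82.3)/2 = 84.461.
Perimeter = 35.394 + 51.229 + 82.3 = 168.92.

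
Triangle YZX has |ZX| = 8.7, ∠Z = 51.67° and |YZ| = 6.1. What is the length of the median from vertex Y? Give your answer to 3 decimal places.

4.819

By the law of cosines, |XY|² = |YZ|² + |ZX|² − 2·|YZ|·|ZX|·cos Z = 47.073, so |XY| ≈ 6.861.
Median from Y: ½√(2·|XY|² + 2·|YZ|² − |ZX|²) ≈ 4.8186.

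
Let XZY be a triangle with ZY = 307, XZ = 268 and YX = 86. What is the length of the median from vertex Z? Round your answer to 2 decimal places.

Median from Z: ½√(2·XZ² + 2·ZY² − YX²) ≈ 284.93.

284.93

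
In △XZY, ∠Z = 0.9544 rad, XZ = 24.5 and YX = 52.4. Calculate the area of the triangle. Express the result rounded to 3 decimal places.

Law of sines: sin Y = XZ·sin Z/YX ≈ 0.38151.
Since YX ≥ XZ, only the acute value applies: ∠Y ≈ 0.3914 rad.
Then ∠X = π − ∠Z − ∠Y ≈ 1.7958 rad.
Law of sines gives ZY = YX·sin X/sin Z ≈ 62.6.
Area = ½·YX·XZ·sin X ≈ 625.73.

area ≈ 625.725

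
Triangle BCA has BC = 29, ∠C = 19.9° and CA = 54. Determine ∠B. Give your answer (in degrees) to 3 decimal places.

139.833

By the law of cosines, AB² = BC² + CA² − 2·BC·CA·cos C = 812.02, so AB ≈ 28.496.
Law of cosines again: cos B = (AB² + BC² − CA²)/(2·AB·BC) ≈ -0.76416, so ∠B ≈ 139.83°.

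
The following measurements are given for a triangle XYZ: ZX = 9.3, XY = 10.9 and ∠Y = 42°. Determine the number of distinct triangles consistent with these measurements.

XY·sin Y = 10.9·sin(42°) ≈ 7.294.
Since XY sin Y < ZX < XY (7.294 < 9.3 < 10.9), two triangles exist.

2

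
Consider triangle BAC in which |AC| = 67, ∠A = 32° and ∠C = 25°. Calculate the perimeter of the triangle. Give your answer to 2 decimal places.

The third angle is ∠B = 180° − ∠A − ∠C = 123.00°.
Law of sines: |CB| = |AC|·sin A/sin B ≈ 42.334.
Law of sines: |BA| = |AC|·sin C/sin B ≈ 33.762.
Semiperimeter s = (67+42.334+33.762)/2 = 71.548.
Perimeter = 67 + 42.334 + 33.762 = 143.1.

perimeter ≈ 143.10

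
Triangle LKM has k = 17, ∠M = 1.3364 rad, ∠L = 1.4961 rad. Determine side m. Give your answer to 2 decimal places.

54.36

The third angle is ∠K = π − ∠M − ∠L = 0.3091 rad.
Law of sines: m = k·sin M/sin K ≈ 54.357.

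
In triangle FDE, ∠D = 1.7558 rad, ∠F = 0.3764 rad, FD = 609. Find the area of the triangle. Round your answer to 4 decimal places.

79148.7499

The third angle is ∠E = π − ∠F − ∠D = 1.0094 rad.
Law of sines: DE = FD·sin F/sin E ≈ 264.44.
Law of sines: EF = FD·sin D/sin E ≈ 707.15.
Area = ½·FD·DE·sin D ≈ 79149.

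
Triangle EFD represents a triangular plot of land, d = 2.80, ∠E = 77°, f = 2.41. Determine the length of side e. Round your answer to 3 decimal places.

3.258

By the law of cosines, e² = f² + d² − 2·f·d·cos E = 10.612, so e ≈ 3.2576.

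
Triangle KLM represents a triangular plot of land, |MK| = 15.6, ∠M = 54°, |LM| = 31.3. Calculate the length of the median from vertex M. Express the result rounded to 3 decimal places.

21.196

By the law of cosines, |KL|² = |LM|² + |MK|² − 2·|LM|·|MK|·cos M = 649.04, so |KL| ≈ 25.476.
Median from M: ½√(2·|LM|² + 2·|MK|² − |KL|²) ≈ 21.196.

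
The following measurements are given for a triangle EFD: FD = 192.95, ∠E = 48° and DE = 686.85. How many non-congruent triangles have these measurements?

DE·sin E = 686.85·sin(48°) ≈ 510.4.
Since FD = 192.95 < 510.4 = DE sin E, no triangle exists.

0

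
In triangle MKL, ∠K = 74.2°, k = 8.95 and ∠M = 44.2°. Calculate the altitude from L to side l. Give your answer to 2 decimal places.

The third angle is ∠L = 180° − ∠M − ∠K = 61.60°.
Law of sines: m = k·sin M/sin K ≈ 6.4846.
Law of sines: l = k·sin L/sin K ≈ 8.182.
Area = ½·k·m·sin L ≈ 25.526.
The altitude from L has length 2·area/l ≈ 6.2396.

h_L ≈ 6.24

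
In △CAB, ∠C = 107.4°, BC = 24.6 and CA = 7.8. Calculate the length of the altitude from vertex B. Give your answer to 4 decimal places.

By the law of cosines, AB² = BC² + CA² − 2·BC·CA·cos C = 780.76, so AB ≈ 27.942.
Area = ½·BC·CA·sin C ≈ 91.55.
The altitude from B has length 2·area/CA ≈ 23.474.

h_B ≈ 23.4743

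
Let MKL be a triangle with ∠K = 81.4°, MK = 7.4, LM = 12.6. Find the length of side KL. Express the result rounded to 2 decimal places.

11.36

Law of sines: sin L = MK·sin K/LM ≈ 0.58070.
Since LM ≥ MK, only the acute value applies: ∠L ≈ 35.50°.
Then ∠M = 180° − ∠K − ∠L ≈ 63.10°.
Law of sines gives KL = LM·sin M/sin K ≈ 11.364.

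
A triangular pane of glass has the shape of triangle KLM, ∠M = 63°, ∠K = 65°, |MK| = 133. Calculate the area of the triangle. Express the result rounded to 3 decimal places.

area ≈ 9063.538

The third angle is ∠L = 180° − ∠M − ∠K = 52.00°.
Law of sines: |LM| = |MK|·sin K/sin L ≈ 152.97.
Law of sines: |KL| = |MK|·sin M/sin L ≈ 150.38.
Area = ½·|MK|·|LM|·sin M ≈ 9063.5.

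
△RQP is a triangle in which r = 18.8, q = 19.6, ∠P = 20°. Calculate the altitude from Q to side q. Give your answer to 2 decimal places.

h_Q ≈ 6.43

By the law of cosines, p² = r² + q² − 2·r·q·cos P = 45.084, so p ≈ 6.7145.
Area = ½·r·q·sin P ≈ 63.014.
The altitude from Q has length 2·area/q ≈ 6.43.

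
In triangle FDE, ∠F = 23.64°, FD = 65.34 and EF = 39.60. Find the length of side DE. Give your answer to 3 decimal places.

33.118

By the law of cosines, DE² = EF² + FD² − 2·EF·FD·cos F = 1096.8, so DE ≈ 33.118.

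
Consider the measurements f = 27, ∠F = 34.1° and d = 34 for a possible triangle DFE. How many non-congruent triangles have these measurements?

2

d·sin F = 34·sin(34.1°) ≈ 19.06.
Since d sin F < f < d (19.06 < 27 < 34), two triangles exist.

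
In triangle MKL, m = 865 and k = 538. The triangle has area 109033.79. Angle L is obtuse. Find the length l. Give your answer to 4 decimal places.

1363.7813

From area = ½·m·k·sin L, we get sin L = 2·area/(m·k) ≈ 0.46859.
Taking the obtuse solution, ∠L ≈ 152.06°.
Law of cosines then gives l ≈ 1363.8.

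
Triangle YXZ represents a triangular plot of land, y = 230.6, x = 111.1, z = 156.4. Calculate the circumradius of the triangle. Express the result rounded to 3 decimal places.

130.715

By the law of cosines, cos Y = (x² + z² − y²) / (2·x·z) ≈ -0.47111, so ∠Y ≈ 118.11°.
Circumradius = y/(2 sin Y) ≈ 130.71.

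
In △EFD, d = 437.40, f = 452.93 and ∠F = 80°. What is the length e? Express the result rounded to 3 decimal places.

Law of sines: sin D = d·sin F/f ≈ 0.95104.
Since f ≥ d, only the acute value applies: ∠D ≈ 72.00°.
Then ∠E = 180° − ∠F − ∠D ≈ 28.00°.
Law of sines gives e = f·sin E/sin F ≈ 215.94.

215.939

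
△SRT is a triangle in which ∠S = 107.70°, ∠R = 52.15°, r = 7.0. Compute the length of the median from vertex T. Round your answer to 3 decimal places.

m_T ≈ 7.605

The third angle is ∠T = 180° − ∠S − ∠R = 20.15°.
Law of sines: s = r·sin S/sin R ≈ 8.4454.
Law of sines: t = r·sin T/sin R ≈ 3.0538.
Median from T: ½√(2·s² + 2·r² − t²) ≈ 7.6046.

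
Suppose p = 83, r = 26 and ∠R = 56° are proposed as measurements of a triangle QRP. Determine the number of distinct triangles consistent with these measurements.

0

p·sin R = 83·sin(56°) ≈ 68.81.
Since r = 26 < 68.81 = p sin R, no triangle exists.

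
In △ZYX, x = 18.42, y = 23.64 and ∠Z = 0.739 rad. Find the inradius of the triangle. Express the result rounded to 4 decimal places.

r ≈ 5.0559

By the law of cosines, z² = y² + x² − 2·y·x·cos Z = 254.43, so z ≈ 15.951.
Area = ½·y·x·sin Z ≈ 146.65.
Semiperimeter s = (15.951+23.64+18.42)/2 = 29.005.
Inradius = area/s = 146.65/29.005 ≈ 5.0559.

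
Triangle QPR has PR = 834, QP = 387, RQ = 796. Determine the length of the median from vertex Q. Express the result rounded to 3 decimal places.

m_Q ≈ 466.694

Median from Q: ½√(2·RQ² + 2·QP² − PR²) ≈ 466.69.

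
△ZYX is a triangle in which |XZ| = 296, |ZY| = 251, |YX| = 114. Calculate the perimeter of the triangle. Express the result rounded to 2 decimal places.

perimeter ≈ 661.00

Perimeter = 114 + 296 + 251 = 661.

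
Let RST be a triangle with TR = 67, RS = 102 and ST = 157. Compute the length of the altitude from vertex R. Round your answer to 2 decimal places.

30.49

Semiperimeter s = (157 + 67 + 102)/2 = 163.
Heron's formula: area = √(163·6·96·61) ≈ 2393.2.
The altitude from R has length 2·area/ST ≈ 30.486.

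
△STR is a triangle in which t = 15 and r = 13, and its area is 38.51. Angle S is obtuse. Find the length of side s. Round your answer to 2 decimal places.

27.43

From area = ½·t·r·sin S, we get sin S = 2·area/(t·r) ≈ 0.39497.
Taking the obtuse solution, ∠S ≈ 156.74°.
Law of cosines then gives s ≈ 27.428.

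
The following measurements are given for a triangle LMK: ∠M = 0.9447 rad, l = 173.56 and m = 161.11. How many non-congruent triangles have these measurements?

2

l·sin M = 173.56·sin(0.9447 rad) ≈ 140.6.
Since l sin M < m < l (140.6 < 161.11 < 173.56), two triangles exist.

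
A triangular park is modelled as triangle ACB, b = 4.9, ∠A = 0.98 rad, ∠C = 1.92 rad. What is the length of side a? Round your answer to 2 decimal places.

17.01

The third angle is ∠B = π − ∠A − ∠C = 0.242 rad.
Law of sines: a = b·sin A/sin B ≈ 17.009.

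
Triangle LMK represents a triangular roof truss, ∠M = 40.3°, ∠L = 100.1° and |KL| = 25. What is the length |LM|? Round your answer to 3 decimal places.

24.638

The third angle is ∠K = 180° − ∠L − ∠M = 39.60°.
Law of sines: |LM| = |KL|·sin K/sin M ≈ 24.638.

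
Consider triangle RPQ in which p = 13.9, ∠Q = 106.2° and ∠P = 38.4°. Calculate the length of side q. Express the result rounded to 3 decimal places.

The third angle is ∠R = 180° − ∠P − ∠Q = 35.40°.
Law of sines: q = p·sin Q/sin P ≈ 21.489.

21.489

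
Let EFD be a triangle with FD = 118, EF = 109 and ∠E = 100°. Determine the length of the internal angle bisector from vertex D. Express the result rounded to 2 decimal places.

40.32

Law of sines: sin D = EF·sin E/FD ≈ 0.90970.
Since FD ≥ EF, only the acute value applies: ∠D ≈ 65.46°.
Then ∠F = 180° − ∠E − ∠D ≈ 14.54°.
Law of sines gives DE = FD·sin F/sin E ≈ 30.075.
The bisector from D has length 2·FD·DE·cos(∠D/2)/(FD+DE) ≈ 40.322.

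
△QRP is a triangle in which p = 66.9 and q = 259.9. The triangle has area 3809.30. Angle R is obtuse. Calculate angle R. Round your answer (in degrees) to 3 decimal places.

From area = ½·p·q·sin R, we get sin R = 2·area/(p·q) ≈ 0.43817.
Taking the obtuse solution, ∠R ≈ 154.01°.

∠R ≈ 154.013°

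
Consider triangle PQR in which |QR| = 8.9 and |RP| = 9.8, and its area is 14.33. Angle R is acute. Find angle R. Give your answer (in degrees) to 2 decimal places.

From area = ½·|QR|·|RP|·sin R, we get sin R = 2·area/(|QR|·|RP|) ≈ 0.32859.
Taking the acute solution, ∠R ≈ 19.18°.

∠R ≈ 19.18°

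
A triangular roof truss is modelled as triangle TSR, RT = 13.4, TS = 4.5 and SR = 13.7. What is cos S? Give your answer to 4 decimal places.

By the law of cosines, cos S = (TS² + SR² − RT²) / (2·TS·SR) ≈ 0.23017, so ∠S ≈ 76.69°.

0.2302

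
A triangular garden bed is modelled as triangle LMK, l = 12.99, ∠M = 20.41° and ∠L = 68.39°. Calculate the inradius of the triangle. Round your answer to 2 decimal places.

The third angle is ∠K = 180° − ∠L − ∠M = 91.20°.
Law of sines: m = l·sin M/sin L ≈ 4.8726.
Law of sines: k = l·sin K/sin L ≈ 13.969.
Area = ½·l·m·sin K ≈ 31.64.
Semiperimeter s = (12.99+4.8726+13.969)/2 = 15.916.
Inradius = area/s = 31.64/15.916 ≈ 1.988.

r ≈ 1.99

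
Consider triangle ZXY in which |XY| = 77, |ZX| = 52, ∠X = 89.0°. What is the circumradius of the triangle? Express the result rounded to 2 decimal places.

By the law of cosines, |YZ|² = |ZX|² + |XY|² − 2·|ZX|·|XY|·cos X = 8493.2, so |YZ| ≈ 92.159.
Area = ½·|ZX|·|XY|·sin X ≈ 2001.7.
Circumradius = |YZ|/(2 sin X) ≈ 46.086.

46.09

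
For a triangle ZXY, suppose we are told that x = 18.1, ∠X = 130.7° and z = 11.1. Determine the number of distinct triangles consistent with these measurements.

1

z·sin X = 11.1·sin(130.7°) ≈ 8.415.
Since ∠X is not acute, a triangle exists only if x > z; here x > z, so there is exactly one triangle.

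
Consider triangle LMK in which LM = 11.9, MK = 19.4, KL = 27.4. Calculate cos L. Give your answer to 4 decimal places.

By the law of cosines, cos L = (KL² + LM² − MK²) / (2·KL·LM) ≈ 0.79128, so ∠L ≈ 0.658 rad.

cos L ≈ 0.7913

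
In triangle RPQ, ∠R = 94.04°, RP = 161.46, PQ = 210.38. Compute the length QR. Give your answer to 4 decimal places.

123.9754

Law of sines: sin Q = RP·sin R/PQ ≈ 0.76556.
Since PQ ≥ RP, only the acute value applies: ∠Q ≈ 49.96°.
Then ∠P = 180° − ∠R − ∠Q ≈ 36.00°.
Law of sines gives QR = PQ·sin P/sin R ≈ 123.98.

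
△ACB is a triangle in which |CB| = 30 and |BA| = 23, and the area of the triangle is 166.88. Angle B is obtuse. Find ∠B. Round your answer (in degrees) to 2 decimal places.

∠B ≈ 151.07°

From area = ½·|CB|·|BA|·sin B, we get sin B = 2·area/(|CB|·|BA|) ≈ 0.48371.
Taking the obtuse solution, ∠B ≈ 151.07°.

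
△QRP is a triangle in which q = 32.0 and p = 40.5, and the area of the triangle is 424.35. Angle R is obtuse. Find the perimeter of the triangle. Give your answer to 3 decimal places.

perimeter ≈ 140.494

From area = ½·p·q·sin R, we get sin R = 2·area/(p·q) ≈ 0.65486.
Taking the obtuse solution, ∠R ≈ 139.09°.
Law of cosines then gives r ≈ 67.994.
Perimeter = 32 + 67.994 + 40.5 = 140.49.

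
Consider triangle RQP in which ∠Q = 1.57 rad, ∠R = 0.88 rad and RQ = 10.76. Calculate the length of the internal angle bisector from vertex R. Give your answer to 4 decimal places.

The third angle is ∠P = π − ∠R − ∠Q = 0.692 rad.
Law of sines: QP = RQ·sin R/sin P ≈ 13.003.
Law of sines: PR = RQ·sin Q/sin P ≈ 16.871.
The bisector from R has length 2·PR·RQ·cos(∠R/2)/(PR+RQ) ≈ 11.888.

t_R ≈ 11.8883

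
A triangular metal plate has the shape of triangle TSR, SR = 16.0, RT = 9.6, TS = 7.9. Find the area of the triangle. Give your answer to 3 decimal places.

Semiperimeter s = (16 + 9.6 + 7.9)/2 = 16.75.
Heron's formula: area = √(16.75·0.75·7.15·8.85) ≈ 28.194.

28.194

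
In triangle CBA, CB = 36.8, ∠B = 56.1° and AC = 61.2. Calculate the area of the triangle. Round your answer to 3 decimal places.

Law of sines: sin A = CB·sin B/AC ≈ 0.49909.
Since AC ≥ CB, only the acute value applies: ∠A ≈ 29.94°.
Then ∠C = 180° − ∠B − ∠A ≈ 93.96°.
Law of sines gives BA = AC·sin C/sin B ≈ 73.558.
Area = ½·AC·CB·sin C ≈ 1123.4.

area ≈ 1123.391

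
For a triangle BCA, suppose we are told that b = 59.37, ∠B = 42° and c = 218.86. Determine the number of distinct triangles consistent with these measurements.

c·sin B = 218.86·sin(42°) ≈ 146.4.
Since b = 59.37 < 146.4 = c sin B, no triangle exists.

0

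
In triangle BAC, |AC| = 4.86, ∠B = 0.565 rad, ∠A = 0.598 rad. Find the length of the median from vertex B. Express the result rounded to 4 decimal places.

The third angle is ∠C = π − ∠B − ∠A = 1.979 rad.
Law of sines: |CB| = |AC|·sin A/sin B ≈ 5.1103.
Law of sines: |BA| = |AC|·sin C/sin B ≈ 8.3327.
Median from B: ½√(2·|CB|² + 2·|BA|² − |AC|²) ≈ 6.4707.

m_B ≈ 6.4707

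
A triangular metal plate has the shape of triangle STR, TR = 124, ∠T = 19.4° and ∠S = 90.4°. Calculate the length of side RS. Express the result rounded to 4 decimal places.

The third angle is ∠R = 180° − ∠S − ∠T = 70.20°.
Law of sines: RS = TR·sin T/sin S ≈ 41.189.

41.1890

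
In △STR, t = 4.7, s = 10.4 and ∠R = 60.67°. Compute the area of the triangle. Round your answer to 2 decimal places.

Area = ½·s·t·sin R ≈ 21.307.

area ≈ 21.31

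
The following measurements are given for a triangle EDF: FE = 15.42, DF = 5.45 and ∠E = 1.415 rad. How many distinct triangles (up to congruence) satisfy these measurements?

0

FE·sin E = 15.42·sin(1.415 rad) ≈ 15.23.
Since DF = 5.45 < 15.23 = FE sin E, no triangle exists.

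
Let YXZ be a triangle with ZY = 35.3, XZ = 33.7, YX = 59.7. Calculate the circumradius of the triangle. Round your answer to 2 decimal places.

By the law of cosines, cos Y = (ZY² + YX² − XZ²) / (2·ZY·YX) ≈ 0.87180, so ∠Y ≈ 0.512 rad.
Circumradius = XZ/(2 sin Y) ≈ 34.398.

34.40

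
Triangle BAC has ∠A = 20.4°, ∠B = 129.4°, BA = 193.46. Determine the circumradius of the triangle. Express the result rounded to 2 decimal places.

192.30

The third angle is ∠C = 180° − ∠B − ∠A = 30.20°.
Law of sines: AC = BA·sin B/sin C ≈ 297.19.
Law of sines: CB = BA·sin A/sin C ≈ 134.06.
Circumradius = BA/(2 sin C) ≈ 192.3.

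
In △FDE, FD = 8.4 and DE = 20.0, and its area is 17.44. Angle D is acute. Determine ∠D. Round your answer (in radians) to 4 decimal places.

From area = ½·FD·DE·sin D, we get sin D = 2·area/(FD·DE) ≈ 0.20762.
Taking the acute solution, ∠D ≈ 0.2091 rad.

∠D ≈ 0.2091 rad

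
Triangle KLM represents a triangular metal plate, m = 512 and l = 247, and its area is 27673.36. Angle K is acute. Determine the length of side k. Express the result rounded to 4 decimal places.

From area = ½·l·m·sin K, we get sin K = 2·area/(l·m) ≈ 0.43765.
Taking the acute solution, ∠K ≈ 0.453 rad.
Law of cosines then gives k ≈ 309.41.

309.4086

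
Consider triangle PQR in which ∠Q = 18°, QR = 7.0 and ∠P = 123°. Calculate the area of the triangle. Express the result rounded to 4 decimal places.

5.6811

The third angle is ∠R = 180° − ∠P − ∠Q = 39.00°.
Law of sines: RP = QR·sin Q/sin P ≈ 2.5792.
Law of sines: PQ = QR·sin R/sin P ≈ 5.2526.
Area = ½·QR·RP·sin R ≈ 5.6811.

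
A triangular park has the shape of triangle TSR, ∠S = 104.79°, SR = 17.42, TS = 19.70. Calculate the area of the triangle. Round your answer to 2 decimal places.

area ≈ 165.90

Area = ½·TS·SR·sin S ≈ 165.9.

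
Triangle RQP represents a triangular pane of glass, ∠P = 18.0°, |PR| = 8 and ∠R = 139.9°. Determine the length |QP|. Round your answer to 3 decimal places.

13.697

The third angle is ∠Q = 180° − ∠P − ∠R = 22.10°.
Law of sines: |QP| = |PR|·sin R/sin Q ≈ 13.697.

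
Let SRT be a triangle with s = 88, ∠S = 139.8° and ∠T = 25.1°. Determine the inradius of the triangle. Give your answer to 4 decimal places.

7.3108

The third angle is ∠R = 180° − ∠T − ∠S = 15.10°.
Law of sines: r = s·sin R/sin S ≈ 35.516.
Law of sines: t = s·sin T/sin S ≈ 57.834.
Area = ½·s·r·sin T ≈ 662.91.
Semiperimeter p = (88+35.516+57.834)/2 = 90.675.
Inradius = area/p = 662.91/90.675 ≈ 7.3108.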